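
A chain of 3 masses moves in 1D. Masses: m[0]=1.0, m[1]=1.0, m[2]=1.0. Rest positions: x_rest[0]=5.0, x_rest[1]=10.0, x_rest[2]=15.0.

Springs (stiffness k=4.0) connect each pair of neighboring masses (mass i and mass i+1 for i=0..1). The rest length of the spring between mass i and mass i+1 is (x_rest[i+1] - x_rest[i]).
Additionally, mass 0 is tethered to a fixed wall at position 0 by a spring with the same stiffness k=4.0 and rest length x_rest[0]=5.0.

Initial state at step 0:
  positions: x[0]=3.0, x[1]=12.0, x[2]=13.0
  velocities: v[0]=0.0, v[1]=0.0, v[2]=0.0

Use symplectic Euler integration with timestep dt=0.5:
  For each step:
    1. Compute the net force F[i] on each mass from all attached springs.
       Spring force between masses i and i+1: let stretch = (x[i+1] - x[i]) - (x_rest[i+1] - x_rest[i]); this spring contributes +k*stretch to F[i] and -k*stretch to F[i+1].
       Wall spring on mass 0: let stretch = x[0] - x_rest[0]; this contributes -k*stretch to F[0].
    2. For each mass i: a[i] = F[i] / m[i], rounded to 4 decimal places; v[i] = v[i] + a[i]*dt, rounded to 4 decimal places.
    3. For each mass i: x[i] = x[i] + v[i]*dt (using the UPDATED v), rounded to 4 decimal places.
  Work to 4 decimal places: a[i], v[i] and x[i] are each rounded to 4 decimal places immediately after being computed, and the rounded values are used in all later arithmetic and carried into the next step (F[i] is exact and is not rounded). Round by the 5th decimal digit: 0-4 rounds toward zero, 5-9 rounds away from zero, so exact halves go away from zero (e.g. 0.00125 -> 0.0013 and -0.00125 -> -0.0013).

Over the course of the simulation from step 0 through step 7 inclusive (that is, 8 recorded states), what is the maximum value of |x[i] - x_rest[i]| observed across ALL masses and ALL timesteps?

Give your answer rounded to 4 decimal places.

Answer: 6.0000

Derivation:
Step 0: x=[3.0000 12.0000 13.0000] v=[0.0000 0.0000 0.0000]
Step 1: x=[9.0000 4.0000 17.0000] v=[12.0000 -16.0000 8.0000]
Step 2: x=[1.0000 14.0000 13.0000] v=[-16.0000 20.0000 -8.0000]
Step 3: x=[5.0000 10.0000 15.0000] v=[8.0000 -8.0000 4.0000]
Step 4: x=[9.0000 6.0000 17.0000] v=[8.0000 -8.0000 4.0000]
Step 5: x=[1.0000 16.0000 13.0000] v=[-16.0000 20.0000 -8.0000]
Step 6: x=[7.0000 8.0000 17.0000] v=[12.0000 -16.0000 8.0000]
Step 7: x=[7.0000 8.0000 17.0000] v=[0.0000 0.0000 0.0000]
Max displacement = 6.0000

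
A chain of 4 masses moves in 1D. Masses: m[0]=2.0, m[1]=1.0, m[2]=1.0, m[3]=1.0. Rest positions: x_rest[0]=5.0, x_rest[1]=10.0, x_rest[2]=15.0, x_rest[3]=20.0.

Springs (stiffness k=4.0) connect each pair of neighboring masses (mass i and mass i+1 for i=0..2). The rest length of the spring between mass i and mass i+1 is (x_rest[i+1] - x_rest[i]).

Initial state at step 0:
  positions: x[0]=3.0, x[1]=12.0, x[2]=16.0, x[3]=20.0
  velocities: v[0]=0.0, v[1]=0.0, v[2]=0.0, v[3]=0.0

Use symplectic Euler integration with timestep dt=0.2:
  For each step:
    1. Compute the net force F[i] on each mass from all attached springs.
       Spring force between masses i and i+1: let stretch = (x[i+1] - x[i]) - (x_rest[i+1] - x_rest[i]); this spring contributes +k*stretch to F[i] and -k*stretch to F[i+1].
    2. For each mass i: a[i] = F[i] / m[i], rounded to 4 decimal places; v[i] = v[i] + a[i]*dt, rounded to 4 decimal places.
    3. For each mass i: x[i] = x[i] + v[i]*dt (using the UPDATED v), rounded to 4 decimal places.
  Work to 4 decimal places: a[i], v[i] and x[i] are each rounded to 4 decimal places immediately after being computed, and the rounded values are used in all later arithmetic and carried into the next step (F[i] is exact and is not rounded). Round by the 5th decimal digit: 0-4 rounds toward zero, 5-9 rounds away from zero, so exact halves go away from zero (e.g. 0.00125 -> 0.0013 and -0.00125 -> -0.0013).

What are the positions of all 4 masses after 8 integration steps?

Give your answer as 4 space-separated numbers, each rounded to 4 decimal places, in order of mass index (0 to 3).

Step 0: x=[3.0000 12.0000 16.0000 20.0000] v=[0.0000 0.0000 0.0000 0.0000]
Step 1: x=[3.3200 11.2000 16.0000 20.1600] v=[1.6000 -4.0000 0.0000 0.8000]
Step 2: x=[3.8704 9.9072 15.8976 20.4544] v=[2.7520 -6.4640 -0.5120 1.4720]
Step 3: x=[4.5037 8.6070 15.5658 20.8197] v=[3.1667 -6.5011 -1.6589 1.8266]
Step 4: x=[5.0653 7.7637 14.9612 21.1444] v=[2.8080 -4.2167 -3.0228 1.6235]
Step 5: x=[5.4428 7.6402 14.1944 21.2798] v=[1.8874 -0.6174 -3.8342 0.6769]
Step 6: x=[5.5961 8.2138 13.5126 21.0815] v=[0.7664 2.8680 -3.4092 -0.9914]
Step 7: x=[5.5588 9.2164 13.1940 20.4722] v=[-0.1865 5.0129 -1.5931 -3.0465]
Step 8: x=[5.4141 10.2702 13.4035 19.4984] v=[-0.7235 5.2689 1.0474 -4.8691]

Answer: 5.4141 10.2702 13.4035 19.4984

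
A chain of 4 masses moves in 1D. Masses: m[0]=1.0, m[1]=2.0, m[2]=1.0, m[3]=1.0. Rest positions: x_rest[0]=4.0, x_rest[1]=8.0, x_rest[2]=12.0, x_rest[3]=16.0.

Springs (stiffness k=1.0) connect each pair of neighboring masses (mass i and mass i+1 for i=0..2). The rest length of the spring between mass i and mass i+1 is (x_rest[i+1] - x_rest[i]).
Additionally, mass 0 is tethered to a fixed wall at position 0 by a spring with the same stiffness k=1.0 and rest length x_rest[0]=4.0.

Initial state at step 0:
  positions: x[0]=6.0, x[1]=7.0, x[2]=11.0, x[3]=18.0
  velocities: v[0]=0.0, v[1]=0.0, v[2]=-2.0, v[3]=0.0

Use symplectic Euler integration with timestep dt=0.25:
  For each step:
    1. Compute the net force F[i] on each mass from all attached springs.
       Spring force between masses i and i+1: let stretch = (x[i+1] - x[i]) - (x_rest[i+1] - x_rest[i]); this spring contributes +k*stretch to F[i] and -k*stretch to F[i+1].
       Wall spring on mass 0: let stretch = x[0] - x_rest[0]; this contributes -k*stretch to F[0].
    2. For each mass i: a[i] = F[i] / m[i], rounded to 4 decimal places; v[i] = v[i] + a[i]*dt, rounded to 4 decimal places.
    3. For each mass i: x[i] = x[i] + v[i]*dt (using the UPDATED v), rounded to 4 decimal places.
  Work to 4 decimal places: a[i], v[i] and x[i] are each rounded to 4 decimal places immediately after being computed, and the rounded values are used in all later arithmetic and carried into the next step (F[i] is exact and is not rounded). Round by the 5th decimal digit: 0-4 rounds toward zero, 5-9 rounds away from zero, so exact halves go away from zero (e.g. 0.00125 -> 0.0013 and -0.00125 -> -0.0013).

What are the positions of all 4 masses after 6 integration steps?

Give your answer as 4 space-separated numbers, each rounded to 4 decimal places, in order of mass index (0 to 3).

Answer: 2.0516 7.9705 11.8865 14.6463

Derivation:
Step 0: x=[6.0000 7.0000 11.0000 18.0000] v=[0.0000 0.0000 -2.0000 0.0000]
Step 1: x=[5.6875 7.0938 10.6875 17.8125] v=[-1.2500 0.3750 -1.2500 -0.7500]
Step 2: x=[5.1074 7.2559 10.5957 17.4297] v=[-2.3203 0.6484 -0.3672 -1.5313]
Step 3: x=[4.3424 7.4552 10.7223 16.8698] v=[-3.0600 0.7973 0.5064 -2.2398]
Step 4: x=[3.5006 7.6594 11.0289 16.1756] v=[-3.3674 0.8166 1.2265 -2.7767]
Step 5: x=[2.6999 7.8389 11.4466 15.4098] v=[-3.2029 0.7179 1.6708 -3.0634]
Step 6: x=[2.0516 7.9705 11.8865 14.6463] v=[-2.5931 0.5265 1.7597 -3.0542]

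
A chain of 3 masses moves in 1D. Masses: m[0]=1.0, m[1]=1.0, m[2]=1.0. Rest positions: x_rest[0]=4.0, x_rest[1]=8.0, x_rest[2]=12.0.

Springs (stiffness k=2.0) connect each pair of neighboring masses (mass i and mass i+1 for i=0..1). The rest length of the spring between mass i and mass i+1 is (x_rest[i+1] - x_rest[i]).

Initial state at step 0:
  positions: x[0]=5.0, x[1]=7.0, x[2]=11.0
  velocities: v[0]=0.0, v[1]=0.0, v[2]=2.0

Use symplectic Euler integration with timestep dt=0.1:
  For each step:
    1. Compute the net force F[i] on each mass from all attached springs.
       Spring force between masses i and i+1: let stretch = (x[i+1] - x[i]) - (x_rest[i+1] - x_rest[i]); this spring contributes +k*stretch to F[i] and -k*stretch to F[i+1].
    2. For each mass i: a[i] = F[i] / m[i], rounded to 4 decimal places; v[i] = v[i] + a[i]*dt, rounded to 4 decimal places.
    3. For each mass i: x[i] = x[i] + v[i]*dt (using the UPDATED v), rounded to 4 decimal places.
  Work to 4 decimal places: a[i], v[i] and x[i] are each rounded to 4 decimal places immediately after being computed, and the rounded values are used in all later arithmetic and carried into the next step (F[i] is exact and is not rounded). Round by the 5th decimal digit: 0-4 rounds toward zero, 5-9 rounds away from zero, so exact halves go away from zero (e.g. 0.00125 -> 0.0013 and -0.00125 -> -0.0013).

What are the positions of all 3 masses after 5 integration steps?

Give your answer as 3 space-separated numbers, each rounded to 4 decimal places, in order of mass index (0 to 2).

Step 0: x=[5.0000 7.0000 11.0000] v=[0.0000 0.0000 2.0000]
Step 1: x=[4.9600 7.0400 11.2000] v=[-0.4000 0.4000 2.0000]
Step 2: x=[4.8816 7.1216 11.3968] v=[-0.7840 0.8160 1.9680]
Step 3: x=[4.7680 7.2439 11.5881] v=[-1.1360 1.2230 1.9130]
Step 4: x=[4.6239 7.4036 11.7725] v=[-1.4408 1.5967 1.8442]
Step 5: x=[4.4554 7.5951 11.9495] v=[-1.6849 1.9145 1.7704]

Answer: 4.4554 7.5951 11.9495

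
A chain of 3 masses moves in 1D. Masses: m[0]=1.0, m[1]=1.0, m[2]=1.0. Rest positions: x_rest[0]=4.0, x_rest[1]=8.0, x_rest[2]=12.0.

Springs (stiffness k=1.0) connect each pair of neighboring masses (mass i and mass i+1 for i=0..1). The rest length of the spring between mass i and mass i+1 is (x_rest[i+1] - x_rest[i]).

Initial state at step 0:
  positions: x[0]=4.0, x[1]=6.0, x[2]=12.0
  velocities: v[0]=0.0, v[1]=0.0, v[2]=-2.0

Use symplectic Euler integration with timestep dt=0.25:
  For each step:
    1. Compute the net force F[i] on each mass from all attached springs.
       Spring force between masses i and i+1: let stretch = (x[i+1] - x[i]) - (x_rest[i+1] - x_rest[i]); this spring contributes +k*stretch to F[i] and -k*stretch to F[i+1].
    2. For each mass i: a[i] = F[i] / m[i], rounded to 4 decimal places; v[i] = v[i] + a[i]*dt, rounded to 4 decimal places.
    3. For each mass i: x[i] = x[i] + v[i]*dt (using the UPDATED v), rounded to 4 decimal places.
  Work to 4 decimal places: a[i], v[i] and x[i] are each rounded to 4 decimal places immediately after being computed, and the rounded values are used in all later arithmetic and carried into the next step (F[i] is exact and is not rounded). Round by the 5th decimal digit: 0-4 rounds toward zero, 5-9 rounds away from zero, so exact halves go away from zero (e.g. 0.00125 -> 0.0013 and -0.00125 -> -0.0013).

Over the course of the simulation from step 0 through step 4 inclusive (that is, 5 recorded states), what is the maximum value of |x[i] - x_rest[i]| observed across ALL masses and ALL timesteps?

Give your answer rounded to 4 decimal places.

Step 0: x=[4.0000 6.0000 12.0000] v=[0.0000 0.0000 -2.0000]
Step 1: x=[3.8750 6.2500 11.3750] v=[-0.5000 1.0000 -2.5000]
Step 2: x=[3.6484 6.6719 10.6797] v=[-0.9063 1.6875 -2.7813]
Step 3: x=[3.3608 7.1553 9.9839] v=[-1.1504 1.9336 -2.7833]
Step 4: x=[3.0604 7.5783 9.3613] v=[-1.2018 1.6921 -2.4905]
Max displacement = 2.6387

Answer: 2.6387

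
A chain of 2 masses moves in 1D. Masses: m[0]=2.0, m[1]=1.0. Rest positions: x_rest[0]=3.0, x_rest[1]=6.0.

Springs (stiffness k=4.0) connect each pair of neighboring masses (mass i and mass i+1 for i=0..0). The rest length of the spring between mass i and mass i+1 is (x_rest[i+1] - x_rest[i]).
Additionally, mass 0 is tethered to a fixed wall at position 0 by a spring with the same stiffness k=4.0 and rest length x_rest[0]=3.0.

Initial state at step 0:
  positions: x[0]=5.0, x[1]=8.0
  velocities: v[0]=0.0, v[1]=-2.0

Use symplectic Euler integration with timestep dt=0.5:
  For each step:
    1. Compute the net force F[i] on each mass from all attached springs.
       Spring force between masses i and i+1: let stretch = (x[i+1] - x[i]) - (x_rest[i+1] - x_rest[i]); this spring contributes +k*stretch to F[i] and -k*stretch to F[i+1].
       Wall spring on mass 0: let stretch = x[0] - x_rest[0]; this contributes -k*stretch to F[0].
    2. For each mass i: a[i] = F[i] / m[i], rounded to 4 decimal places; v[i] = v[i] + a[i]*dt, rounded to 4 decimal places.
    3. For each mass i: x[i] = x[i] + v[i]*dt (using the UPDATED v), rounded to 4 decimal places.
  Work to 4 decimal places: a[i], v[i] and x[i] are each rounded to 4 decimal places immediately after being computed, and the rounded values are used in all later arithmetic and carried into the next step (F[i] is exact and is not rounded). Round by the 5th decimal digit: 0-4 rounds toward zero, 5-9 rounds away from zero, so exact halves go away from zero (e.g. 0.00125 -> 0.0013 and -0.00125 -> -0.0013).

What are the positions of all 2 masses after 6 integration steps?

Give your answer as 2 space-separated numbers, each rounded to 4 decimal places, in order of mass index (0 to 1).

Step 0: x=[5.0000 8.0000] v=[0.0000 -2.0000]
Step 1: x=[4.0000 7.0000] v=[-2.0000 -2.0000]
Step 2: x=[2.5000 6.0000] v=[-3.0000 -2.0000]
Step 3: x=[1.5000 4.5000] v=[-2.0000 -3.0000]
Step 4: x=[1.2500 3.0000] v=[-0.5000 -3.0000]
Step 5: x=[1.2500 2.7500] v=[0.0000 -0.5000]
Step 6: x=[1.3750 4.0000] v=[0.2500 2.5000]

Answer: 1.3750 4.0000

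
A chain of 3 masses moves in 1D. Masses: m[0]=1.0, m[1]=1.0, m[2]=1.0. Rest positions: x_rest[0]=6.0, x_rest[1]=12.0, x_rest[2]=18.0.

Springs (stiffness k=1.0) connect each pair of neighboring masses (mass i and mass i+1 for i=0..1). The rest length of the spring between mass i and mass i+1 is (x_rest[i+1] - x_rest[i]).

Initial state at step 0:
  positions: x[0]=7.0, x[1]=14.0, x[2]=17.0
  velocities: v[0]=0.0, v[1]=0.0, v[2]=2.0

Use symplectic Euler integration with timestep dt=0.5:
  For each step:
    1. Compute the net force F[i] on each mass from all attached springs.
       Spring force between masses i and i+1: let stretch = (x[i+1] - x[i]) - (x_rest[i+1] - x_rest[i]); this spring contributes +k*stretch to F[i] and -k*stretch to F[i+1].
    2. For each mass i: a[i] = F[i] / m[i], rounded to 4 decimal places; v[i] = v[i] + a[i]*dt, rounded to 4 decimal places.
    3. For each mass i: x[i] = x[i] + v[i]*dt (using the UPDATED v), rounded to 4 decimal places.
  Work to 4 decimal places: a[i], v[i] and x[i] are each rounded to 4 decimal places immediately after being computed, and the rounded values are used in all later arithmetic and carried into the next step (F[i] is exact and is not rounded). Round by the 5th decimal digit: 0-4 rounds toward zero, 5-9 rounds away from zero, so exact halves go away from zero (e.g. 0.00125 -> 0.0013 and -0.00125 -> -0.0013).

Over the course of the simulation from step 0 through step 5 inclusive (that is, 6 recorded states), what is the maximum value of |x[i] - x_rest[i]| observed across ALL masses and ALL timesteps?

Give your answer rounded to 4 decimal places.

Step 0: x=[7.0000 14.0000 17.0000] v=[0.0000 0.0000 2.0000]
Step 1: x=[7.2500 13.0000 18.7500] v=[0.5000 -2.0000 3.5000]
Step 2: x=[7.4375 12.0000 20.5625] v=[0.3750 -2.0000 3.6250]
Step 3: x=[7.2656 12.0000 21.7344] v=[-0.3438 0.0000 2.3438]
Step 4: x=[6.7773 13.2500 21.9727] v=[-0.9766 2.5000 0.4766]
Step 5: x=[6.4072 15.0625 21.5303] v=[-0.7403 3.6250 -0.8848]
Max displacement = 3.9727

Answer: 3.9727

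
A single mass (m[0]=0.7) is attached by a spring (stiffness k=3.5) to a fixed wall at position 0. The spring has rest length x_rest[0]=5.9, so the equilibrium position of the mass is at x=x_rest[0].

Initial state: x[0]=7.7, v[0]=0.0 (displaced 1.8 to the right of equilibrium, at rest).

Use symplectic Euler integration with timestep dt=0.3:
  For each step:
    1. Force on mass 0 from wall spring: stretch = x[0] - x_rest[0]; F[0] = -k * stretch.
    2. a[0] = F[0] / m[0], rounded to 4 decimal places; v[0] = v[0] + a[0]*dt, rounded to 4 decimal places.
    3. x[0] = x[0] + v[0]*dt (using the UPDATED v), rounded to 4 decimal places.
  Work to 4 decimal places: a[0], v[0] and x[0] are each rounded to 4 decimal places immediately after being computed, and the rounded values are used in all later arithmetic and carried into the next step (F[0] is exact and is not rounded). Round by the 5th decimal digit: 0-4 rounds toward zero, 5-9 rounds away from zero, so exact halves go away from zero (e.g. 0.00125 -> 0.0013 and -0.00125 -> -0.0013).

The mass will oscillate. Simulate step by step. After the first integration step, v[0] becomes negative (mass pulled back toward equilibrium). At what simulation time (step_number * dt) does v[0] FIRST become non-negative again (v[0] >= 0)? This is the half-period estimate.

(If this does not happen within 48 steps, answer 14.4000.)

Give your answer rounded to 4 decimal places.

Step 0: x=[7.7000] v=[0.0000]
Step 1: x=[6.8900] v=[-2.7000]
Step 2: x=[5.6345] v=[-4.1850]
Step 3: x=[4.4985] v=[-3.7868]
Step 4: x=[3.9931] v=[-1.6846]
Step 5: x=[4.3458] v=[1.1758]
First v>=0 after going negative at step 5, time=1.5000

Answer: 1.5000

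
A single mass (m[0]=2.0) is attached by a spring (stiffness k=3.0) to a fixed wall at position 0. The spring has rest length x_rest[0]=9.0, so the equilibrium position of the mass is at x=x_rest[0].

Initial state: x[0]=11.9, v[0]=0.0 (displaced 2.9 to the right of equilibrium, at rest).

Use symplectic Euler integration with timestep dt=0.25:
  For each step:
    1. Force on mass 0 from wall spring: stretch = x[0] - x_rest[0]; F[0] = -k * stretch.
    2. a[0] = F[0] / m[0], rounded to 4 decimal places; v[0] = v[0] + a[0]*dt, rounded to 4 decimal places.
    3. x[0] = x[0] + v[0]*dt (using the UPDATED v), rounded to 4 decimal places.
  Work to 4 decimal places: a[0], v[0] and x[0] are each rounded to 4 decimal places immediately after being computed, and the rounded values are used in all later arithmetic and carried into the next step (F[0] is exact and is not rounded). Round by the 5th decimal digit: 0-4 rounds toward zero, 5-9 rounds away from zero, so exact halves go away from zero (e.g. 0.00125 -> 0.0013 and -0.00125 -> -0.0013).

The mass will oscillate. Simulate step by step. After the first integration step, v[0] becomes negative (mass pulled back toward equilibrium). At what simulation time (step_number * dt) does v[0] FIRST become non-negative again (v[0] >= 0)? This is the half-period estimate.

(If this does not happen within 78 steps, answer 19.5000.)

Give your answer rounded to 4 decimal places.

Answer: 2.7500

Derivation:
Step 0: x=[11.9000] v=[0.0000]
Step 1: x=[11.6281] v=[-1.0875]
Step 2: x=[11.1098] v=[-2.0731]
Step 3: x=[10.3937] v=[-2.8643]
Step 4: x=[9.5470] v=[-3.3870]
Step 5: x=[8.6490] v=[-3.5921]
Step 6: x=[7.7839] v=[-3.4605]
Step 7: x=[7.0328] v=[-3.0045]
Step 8: x=[6.4661] v=[-2.2668]
Step 9: x=[6.1370] v=[-1.3166]
Step 10: x=[6.0763] v=[-0.2430]
Step 11: x=[6.2897] v=[0.8534]
First v>=0 after going negative at step 11, time=2.7500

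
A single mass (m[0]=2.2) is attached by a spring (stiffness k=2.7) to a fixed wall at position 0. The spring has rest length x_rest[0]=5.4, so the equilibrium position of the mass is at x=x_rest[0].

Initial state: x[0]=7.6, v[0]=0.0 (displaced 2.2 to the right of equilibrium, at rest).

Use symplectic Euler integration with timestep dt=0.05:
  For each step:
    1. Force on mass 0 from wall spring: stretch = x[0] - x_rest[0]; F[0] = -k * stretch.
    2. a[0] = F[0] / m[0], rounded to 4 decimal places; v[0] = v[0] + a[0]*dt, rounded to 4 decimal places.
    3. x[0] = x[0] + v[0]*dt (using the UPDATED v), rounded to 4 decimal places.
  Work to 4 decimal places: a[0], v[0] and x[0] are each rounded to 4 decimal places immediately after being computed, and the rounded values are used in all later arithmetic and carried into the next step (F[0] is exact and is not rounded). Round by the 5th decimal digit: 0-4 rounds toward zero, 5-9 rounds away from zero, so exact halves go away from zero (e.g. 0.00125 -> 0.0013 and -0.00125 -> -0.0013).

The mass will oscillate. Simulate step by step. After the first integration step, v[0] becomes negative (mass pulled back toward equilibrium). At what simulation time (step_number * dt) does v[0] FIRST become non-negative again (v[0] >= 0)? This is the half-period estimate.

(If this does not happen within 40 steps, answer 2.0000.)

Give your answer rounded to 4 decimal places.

Step 0: x=[7.6000] v=[0.0000]
Step 1: x=[7.5933] v=[-0.1350]
Step 2: x=[7.5798] v=[-0.2696]
Step 3: x=[7.5596] v=[-0.4034]
Step 4: x=[7.5328] v=[-0.5359]
Step 5: x=[7.4995] v=[-0.6668]
Step 6: x=[7.4597] v=[-0.7956]
Step 7: x=[7.4136] v=[-0.9220]
Step 8: x=[7.3613] v=[-1.0456]
Step 9: x=[7.3030] v=[-1.1660]
Step 10: x=[7.2389] v=[-1.2828]
Step 11: x=[7.1691] v=[-1.3956]
Step 12: x=[7.0939] v=[-1.5042]
Step 13: x=[7.0135] v=[-1.6081]
Step 14: x=[6.9281] v=[-1.7071]
Step 15: x=[6.8381] v=[-1.8009]
Step 16: x=[6.7436] v=[-1.8891]
Step 17: x=[6.6450] v=[-1.9716]
Step 18: x=[6.5426] v=[-2.0480]
Step 19: x=[6.4367] v=[-2.1181]
Step 20: x=[6.3276] v=[-2.1817]
Step 21: x=[6.2157] v=[-2.2386]
Step 22: x=[6.1013] v=[-2.2887]
Step 23: x=[5.9847] v=[-2.3317]
Step 24: x=[5.8663] v=[-2.3676]
Step 25: x=[5.7465] v=[-2.3962]
Step 26: x=[5.6256] v=[-2.4175]
Step 27: x=[5.5040] v=[-2.4313]
Step 28: x=[5.3821] v=[-2.4377]
Step 29: x=[5.2603] v=[-2.4366]
Step 30: x=[5.1389] v=[-2.4280]
Step 31: x=[5.0183] v=[-2.4120]
Step 32: x=[4.8989] v=[-2.3886]
Step 33: x=[4.7810] v=[-2.3579]
Step 34: x=[4.6650] v=[-2.3199]
Step 35: x=[4.5513] v=[-2.2748]
Step 36: x=[4.4402] v=[-2.2227]
Step 37: x=[4.3320] v=[-2.1638]
Step 38: x=[4.2271] v=[-2.0983]
Step 39: x=[4.1258] v=[-2.0263]
Step 40: x=[4.0284] v=[-1.9481]
v[0] did not become non-negative within 40 steps; using fallback time=2.0000

Answer: 2.0000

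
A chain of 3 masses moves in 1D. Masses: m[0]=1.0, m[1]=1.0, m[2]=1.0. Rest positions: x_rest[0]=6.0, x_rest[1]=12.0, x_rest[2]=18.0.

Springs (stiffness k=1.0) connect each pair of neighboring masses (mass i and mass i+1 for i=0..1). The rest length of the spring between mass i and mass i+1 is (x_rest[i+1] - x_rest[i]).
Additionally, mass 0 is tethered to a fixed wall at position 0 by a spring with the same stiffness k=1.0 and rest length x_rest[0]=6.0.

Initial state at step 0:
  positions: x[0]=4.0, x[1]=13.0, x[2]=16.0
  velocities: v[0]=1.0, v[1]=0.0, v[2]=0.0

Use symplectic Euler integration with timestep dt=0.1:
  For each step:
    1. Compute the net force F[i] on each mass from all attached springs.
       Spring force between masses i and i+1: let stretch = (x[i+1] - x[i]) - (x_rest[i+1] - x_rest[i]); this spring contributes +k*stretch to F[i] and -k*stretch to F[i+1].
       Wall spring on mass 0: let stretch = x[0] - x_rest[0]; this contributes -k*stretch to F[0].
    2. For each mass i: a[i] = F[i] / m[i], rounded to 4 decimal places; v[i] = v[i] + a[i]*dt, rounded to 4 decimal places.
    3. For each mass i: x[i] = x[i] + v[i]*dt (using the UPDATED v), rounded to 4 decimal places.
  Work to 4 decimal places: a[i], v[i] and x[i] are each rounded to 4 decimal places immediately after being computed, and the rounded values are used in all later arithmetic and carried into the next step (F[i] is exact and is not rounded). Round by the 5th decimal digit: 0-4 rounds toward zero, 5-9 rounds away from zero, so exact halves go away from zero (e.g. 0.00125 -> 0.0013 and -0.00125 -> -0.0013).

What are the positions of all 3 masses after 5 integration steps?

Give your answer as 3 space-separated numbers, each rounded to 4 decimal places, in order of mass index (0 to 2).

Step 0: x=[4.0000 13.0000 16.0000] v=[1.0000 0.0000 0.0000]
Step 1: x=[4.1500 12.9400 16.0300] v=[1.5000 -0.6000 0.3000]
Step 2: x=[4.3464 12.8230 16.0891] v=[1.9640 -1.1700 0.5910]
Step 3: x=[4.5841 12.6539 16.1755] v=[2.3770 -1.6911 0.8644]
Step 4: x=[4.8567 12.4393 16.2867] v=[2.7256 -2.1459 1.1122]
Step 5: x=[5.1565 12.1874 16.4195] v=[2.9982 -2.5194 1.3275]

Answer: 5.1565 12.1874 16.4195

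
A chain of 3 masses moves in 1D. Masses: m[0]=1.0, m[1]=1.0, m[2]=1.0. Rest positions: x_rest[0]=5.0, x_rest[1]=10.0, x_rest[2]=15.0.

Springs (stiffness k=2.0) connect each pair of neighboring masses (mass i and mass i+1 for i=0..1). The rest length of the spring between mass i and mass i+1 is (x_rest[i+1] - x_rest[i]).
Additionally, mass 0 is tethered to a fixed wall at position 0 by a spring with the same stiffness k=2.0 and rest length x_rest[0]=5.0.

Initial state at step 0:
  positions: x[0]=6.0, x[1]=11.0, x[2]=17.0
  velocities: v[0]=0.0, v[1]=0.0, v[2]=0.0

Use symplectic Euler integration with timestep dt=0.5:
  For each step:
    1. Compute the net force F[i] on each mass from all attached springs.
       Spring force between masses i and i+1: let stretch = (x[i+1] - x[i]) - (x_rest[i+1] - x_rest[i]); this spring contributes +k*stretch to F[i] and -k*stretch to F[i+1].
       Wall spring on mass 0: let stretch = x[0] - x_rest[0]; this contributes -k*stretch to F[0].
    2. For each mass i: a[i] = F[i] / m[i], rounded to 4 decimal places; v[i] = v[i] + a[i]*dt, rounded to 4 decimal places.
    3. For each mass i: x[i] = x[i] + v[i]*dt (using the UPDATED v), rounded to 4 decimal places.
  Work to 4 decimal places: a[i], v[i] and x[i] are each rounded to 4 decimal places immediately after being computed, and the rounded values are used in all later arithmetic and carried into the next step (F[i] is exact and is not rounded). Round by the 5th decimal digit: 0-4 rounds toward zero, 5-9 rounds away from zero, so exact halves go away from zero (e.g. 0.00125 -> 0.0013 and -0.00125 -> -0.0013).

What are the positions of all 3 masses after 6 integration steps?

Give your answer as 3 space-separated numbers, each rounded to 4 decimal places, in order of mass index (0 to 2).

Answer: 4.1875 9.7344 14.0469

Derivation:
Step 0: x=[6.0000 11.0000 17.0000] v=[0.0000 0.0000 0.0000]
Step 1: x=[5.5000 11.5000 16.5000] v=[-1.0000 1.0000 -1.0000]
Step 2: x=[5.2500 11.5000 16.0000] v=[-0.5000 0.0000 -1.0000]
Step 3: x=[5.5000 10.6250 15.7500] v=[0.5000 -1.7500 -0.5000]
Step 4: x=[5.5625 9.7500 15.4375] v=[0.1250 -1.7500 -0.6250]
Step 5: x=[4.9375 9.6250 14.7813] v=[-1.2500 -0.2500 -1.3125]
Step 6: x=[4.1875 9.7344 14.0469] v=[-1.5000 0.2188 -1.4688]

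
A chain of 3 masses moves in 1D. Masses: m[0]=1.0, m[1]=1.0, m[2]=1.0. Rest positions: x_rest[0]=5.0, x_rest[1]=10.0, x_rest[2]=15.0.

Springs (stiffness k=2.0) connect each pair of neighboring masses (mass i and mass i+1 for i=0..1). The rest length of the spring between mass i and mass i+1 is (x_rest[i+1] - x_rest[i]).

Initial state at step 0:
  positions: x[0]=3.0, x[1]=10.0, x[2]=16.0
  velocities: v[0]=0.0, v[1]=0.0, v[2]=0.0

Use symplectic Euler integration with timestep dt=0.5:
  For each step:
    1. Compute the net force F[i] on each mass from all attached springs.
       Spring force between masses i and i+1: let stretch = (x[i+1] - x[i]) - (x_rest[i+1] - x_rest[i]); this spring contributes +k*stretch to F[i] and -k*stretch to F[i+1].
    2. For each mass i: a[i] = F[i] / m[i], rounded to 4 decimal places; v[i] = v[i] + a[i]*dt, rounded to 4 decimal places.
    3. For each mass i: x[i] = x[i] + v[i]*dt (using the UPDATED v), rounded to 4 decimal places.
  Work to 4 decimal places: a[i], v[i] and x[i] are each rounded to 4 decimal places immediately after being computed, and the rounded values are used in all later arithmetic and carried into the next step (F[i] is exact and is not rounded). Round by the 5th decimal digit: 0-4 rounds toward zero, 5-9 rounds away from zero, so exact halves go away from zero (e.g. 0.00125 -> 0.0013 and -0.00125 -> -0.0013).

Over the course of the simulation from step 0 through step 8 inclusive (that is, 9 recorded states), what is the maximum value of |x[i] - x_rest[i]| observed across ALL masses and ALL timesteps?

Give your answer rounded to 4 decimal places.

Answer: 2.1250

Derivation:
Step 0: x=[3.0000 10.0000 16.0000] v=[0.0000 0.0000 0.0000]
Step 1: x=[4.0000 9.5000 15.5000] v=[2.0000 -1.0000 -1.0000]
Step 2: x=[5.2500 9.2500 14.5000] v=[2.5000 -0.5000 -2.0000]
Step 3: x=[6.0000 9.6250 13.3750] v=[1.5000 0.7500 -2.2500]
Step 4: x=[6.0625 10.0625 12.8750] v=[0.1250 0.8750 -1.0000]
Step 5: x=[5.6250 9.9063 13.4688] v=[-0.8750 -0.3125 1.1875]
Step 6: x=[4.8282 9.3907 14.7813] v=[-1.5937 -1.0313 2.6250]
Step 7: x=[3.8126 9.2891 15.8985] v=[-2.0312 -0.2032 2.2344]
Step 8: x=[3.0353 9.7540 16.2110] v=[-1.5547 0.9297 0.6250]
Max displacement = 2.1250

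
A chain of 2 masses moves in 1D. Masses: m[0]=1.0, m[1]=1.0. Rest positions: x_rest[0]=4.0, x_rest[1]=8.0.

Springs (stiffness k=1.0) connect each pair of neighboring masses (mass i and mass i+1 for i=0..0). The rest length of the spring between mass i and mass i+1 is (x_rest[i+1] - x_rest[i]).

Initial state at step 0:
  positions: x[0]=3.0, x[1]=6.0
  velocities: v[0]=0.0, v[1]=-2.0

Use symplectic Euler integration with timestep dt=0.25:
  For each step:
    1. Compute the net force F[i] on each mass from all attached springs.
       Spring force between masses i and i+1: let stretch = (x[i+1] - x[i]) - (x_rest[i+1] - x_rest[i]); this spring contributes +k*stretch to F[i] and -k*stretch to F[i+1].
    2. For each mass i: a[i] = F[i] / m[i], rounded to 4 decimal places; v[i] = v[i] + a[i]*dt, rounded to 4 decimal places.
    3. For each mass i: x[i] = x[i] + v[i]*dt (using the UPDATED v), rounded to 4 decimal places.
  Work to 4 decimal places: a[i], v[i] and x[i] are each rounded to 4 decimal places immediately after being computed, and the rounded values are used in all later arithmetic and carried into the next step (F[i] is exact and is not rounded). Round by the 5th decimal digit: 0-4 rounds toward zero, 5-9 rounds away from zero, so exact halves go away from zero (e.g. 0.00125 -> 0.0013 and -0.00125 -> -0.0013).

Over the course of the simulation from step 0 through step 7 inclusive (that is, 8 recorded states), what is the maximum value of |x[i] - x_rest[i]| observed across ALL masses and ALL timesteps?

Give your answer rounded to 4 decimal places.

Step 0: x=[3.0000 6.0000] v=[0.0000 -2.0000]
Step 1: x=[2.9375 5.5625] v=[-0.2500 -1.7500]
Step 2: x=[2.7891 5.2109] v=[-0.5938 -1.4063]
Step 3: x=[2.5420 4.9580] v=[-0.9884 -1.0118]
Step 4: x=[2.1959 4.8041] v=[-1.3844 -0.6158]
Step 5: x=[1.7628 4.7371] v=[-1.7324 -0.2679]
Step 6: x=[1.2656 4.7342] v=[-1.9888 -0.0115]
Step 7: x=[0.7352 4.7646] v=[-2.1217 0.1214]
Max displacement = 3.2658

Answer: 3.2658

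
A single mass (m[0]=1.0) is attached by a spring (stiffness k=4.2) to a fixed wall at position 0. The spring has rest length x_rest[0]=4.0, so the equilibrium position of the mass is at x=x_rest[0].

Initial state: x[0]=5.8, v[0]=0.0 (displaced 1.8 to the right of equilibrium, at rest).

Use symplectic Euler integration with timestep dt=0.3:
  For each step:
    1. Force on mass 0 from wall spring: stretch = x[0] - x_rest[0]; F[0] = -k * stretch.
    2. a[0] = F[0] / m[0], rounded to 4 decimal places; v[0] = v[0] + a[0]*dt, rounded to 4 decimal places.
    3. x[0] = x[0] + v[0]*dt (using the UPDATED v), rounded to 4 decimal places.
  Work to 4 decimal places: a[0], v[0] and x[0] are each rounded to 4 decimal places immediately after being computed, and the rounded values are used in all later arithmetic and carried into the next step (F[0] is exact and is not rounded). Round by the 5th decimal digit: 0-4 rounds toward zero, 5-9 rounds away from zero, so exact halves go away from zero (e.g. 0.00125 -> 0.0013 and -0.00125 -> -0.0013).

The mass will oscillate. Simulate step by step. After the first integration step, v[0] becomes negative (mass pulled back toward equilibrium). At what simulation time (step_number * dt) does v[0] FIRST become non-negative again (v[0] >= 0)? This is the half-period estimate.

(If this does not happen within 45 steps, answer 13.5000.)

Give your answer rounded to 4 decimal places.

Answer: 1.8000

Derivation:
Step 0: x=[5.8000] v=[0.0000]
Step 1: x=[5.1196] v=[-2.2680]
Step 2: x=[4.0160] v=[-3.6787]
Step 3: x=[2.9063] v=[-3.6989]
Step 4: x=[2.2100] v=[-2.3209]
Step 5: x=[2.1904] v=[-0.0655]
Step 6: x=[2.8548] v=[2.2146]
First v>=0 after going negative at step 6, time=1.8000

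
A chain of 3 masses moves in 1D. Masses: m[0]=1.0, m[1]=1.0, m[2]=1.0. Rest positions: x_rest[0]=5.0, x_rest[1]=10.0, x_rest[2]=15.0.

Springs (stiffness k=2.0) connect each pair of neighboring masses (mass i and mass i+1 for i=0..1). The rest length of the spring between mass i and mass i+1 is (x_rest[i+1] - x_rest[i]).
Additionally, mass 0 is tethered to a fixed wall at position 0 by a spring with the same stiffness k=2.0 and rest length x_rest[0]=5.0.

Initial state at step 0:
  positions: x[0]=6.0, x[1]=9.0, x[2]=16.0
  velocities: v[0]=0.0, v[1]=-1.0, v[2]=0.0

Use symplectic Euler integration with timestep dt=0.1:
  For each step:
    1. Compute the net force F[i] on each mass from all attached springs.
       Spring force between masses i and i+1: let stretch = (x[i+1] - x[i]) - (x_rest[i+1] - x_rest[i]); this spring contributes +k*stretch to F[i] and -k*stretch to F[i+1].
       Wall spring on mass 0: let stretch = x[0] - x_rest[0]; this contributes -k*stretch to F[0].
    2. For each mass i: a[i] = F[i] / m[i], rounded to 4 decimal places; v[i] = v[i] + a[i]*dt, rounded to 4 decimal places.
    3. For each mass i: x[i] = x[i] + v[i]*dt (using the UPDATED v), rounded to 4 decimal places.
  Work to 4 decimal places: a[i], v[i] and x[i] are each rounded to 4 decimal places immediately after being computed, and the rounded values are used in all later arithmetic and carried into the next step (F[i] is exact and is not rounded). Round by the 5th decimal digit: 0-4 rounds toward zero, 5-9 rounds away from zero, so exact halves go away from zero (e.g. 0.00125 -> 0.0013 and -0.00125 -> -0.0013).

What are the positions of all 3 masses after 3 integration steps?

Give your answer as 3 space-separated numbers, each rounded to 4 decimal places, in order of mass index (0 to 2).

Answer: 5.6519 9.1701 15.7640

Derivation:
Step 0: x=[6.0000 9.0000 16.0000] v=[0.0000 -1.0000 0.0000]
Step 1: x=[5.9400 8.9800 15.9600] v=[-0.6000 -0.2000 -0.4000]
Step 2: x=[5.8220 9.0388 15.8804] v=[-1.1800 0.5880 -0.7960]
Step 3: x=[5.6519 9.1701 15.7640] v=[-1.7010 1.3130 -1.1643]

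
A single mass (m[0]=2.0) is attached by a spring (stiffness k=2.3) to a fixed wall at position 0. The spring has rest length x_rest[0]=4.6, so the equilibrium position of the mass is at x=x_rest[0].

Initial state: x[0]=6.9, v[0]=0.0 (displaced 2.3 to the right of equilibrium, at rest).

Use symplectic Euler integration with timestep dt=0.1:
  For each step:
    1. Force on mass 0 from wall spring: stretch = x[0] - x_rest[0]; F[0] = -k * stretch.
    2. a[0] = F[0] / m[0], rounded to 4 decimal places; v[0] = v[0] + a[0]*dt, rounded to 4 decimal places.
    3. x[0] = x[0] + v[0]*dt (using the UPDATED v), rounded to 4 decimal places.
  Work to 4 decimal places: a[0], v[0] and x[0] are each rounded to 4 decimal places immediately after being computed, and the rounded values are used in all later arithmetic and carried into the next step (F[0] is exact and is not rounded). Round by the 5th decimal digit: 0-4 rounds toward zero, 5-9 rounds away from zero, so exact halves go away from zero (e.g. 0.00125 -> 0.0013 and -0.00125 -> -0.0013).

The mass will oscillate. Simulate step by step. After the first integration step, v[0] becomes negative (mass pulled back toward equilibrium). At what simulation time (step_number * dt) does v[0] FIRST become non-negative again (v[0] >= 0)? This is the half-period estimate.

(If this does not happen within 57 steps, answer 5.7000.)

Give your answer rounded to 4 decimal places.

Step 0: x=[6.9000] v=[0.0000]
Step 1: x=[6.8736] v=[-0.2645]
Step 2: x=[6.8210] v=[-0.5260]
Step 3: x=[6.7429] v=[-0.7814]
Step 4: x=[6.6401] v=[-1.0278]
Step 5: x=[6.5139] v=[-1.2624]
Step 6: x=[6.3657] v=[-1.4825]
Step 7: x=[6.1971] v=[-1.6856]
Step 8: x=[6.0102] v=[-1.8693]
Step 9: x=[5.8071] v=[-2.0315]
Step 10: x=[5.5901] v=[-2.1703]
Step 11: x=[5.3617] v=[-2.2842]
Step 12: x=[5.1245] v=[-2.3718]
Step 13: x=[4.8813] v=[-2.4321]
Step 14: x=[4.6349] v=[-2.4645]
Step 15: x=[4.3881] v=[-2.4685]
Step 16: x=[4.1437] v=[-2.4441]
Step 17: x=[3.9045] v=[-2.3916]
Step 18: x=[3.6733] v=[-2.3116]
Step 19: x=[3.4528] v=[-2.2050]
Step 20: x=[3.2455] v=[-2.0731]
Step 21: x=[3.0538] v=[-1.9173]
Step 22: x=[2.8799] v=[-1.7395]
Step 23: x=[2.7257] v=[-1.5417]
Step 24: x=[2.5931] v=[-1.3262]
Step 25: x=[2.4836] v=[-1.0954]
Step 26: x=[2.3984] v=[-0.8520]
Step 27: x=[2.3385] v=[-0.5988]
Step 28: x=[2.3046] v=[-0.3387]
Step 29: x=[2.2971] v=[-0.0747]
Step 30: x=[2.3161] v=[0.1901]
First v>=0 after going negative at step 30, time=3.0000

Answer: 3.0000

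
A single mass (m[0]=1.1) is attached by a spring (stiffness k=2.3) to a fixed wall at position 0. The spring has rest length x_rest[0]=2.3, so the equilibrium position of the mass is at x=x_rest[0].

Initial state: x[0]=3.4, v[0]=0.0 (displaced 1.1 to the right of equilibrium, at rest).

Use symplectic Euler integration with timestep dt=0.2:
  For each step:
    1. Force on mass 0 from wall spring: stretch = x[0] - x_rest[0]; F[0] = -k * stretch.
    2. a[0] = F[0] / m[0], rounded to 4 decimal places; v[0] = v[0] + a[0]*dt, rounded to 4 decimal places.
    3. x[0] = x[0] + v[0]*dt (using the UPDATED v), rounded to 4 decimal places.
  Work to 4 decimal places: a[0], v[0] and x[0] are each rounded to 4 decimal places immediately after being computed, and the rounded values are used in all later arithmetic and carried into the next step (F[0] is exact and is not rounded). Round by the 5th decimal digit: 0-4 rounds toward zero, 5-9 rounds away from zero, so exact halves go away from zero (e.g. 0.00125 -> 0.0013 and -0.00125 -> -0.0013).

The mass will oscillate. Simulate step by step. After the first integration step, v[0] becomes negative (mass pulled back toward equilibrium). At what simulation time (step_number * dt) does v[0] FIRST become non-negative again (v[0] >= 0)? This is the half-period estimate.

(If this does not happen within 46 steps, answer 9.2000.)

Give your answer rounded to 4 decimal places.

Answer: 2.2000

Derivation:
Step 0: x=[3.4000] v=[0.0000]
Step 1: x=[3.3080] v=[-0.4600]
Step 2: x=[3.1317] v=[-0.8815]
Step 3: x=[2.8858] v=[-1.2293]
Step 4: x=[2.5909] v=[-1.4743]
Step 5: x=[2.2717] v=[-1.5959]
Step 6: x=[1.9549] v=[-1.5841]
Step 7: x=[1.6669] v=[-1.4398]
Step 8: x=[1.4319] v=[-1.1750]
Step 9: x=[1.2695] v=[-0.8120]
Step 10: x=[1.1933] v=[-0.3811]
Step 11: x=[1.2096] v=[0.0817]
First v>=0 after going negative at step 11, time=2.2000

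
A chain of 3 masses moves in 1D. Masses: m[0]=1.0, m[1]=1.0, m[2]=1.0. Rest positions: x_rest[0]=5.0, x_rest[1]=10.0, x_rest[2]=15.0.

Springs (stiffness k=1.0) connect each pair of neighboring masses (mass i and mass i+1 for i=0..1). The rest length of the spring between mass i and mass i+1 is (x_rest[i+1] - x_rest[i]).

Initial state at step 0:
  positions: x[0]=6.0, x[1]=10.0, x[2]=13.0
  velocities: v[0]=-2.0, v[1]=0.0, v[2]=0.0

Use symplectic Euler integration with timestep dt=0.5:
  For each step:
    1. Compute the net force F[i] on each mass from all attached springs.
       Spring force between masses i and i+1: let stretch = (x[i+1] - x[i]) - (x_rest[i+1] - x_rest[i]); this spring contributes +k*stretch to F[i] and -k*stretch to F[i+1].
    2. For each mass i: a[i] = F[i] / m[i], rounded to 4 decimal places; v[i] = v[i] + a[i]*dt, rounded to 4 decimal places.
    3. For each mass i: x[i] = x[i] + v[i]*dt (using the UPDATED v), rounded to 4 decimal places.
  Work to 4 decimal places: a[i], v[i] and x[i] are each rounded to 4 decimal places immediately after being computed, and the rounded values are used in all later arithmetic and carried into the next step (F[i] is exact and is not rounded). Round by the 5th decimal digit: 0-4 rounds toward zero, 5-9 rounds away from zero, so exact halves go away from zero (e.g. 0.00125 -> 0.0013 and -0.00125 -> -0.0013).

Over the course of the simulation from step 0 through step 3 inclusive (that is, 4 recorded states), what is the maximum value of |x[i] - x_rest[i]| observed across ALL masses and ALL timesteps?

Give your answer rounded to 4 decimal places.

Answer: 2.5781

Derivation:
Step 0: x=[6.0000 10.0000 13.0000] v=[-2.0000 0.0000 0.0000]
Step 1: x=[4.7500 9.7500 13.5000] v=[-2.5000 -0.5000 1.0000]
Step 2: x=[3.5000 9.1875 14.3125] v=[-2.5000 -1.1250 1.6250]
Step 3: x=[2.4219 8.4844 15.0938] v=[-2.1563 -1.4063 1.5625]
Max displacement = 2.5781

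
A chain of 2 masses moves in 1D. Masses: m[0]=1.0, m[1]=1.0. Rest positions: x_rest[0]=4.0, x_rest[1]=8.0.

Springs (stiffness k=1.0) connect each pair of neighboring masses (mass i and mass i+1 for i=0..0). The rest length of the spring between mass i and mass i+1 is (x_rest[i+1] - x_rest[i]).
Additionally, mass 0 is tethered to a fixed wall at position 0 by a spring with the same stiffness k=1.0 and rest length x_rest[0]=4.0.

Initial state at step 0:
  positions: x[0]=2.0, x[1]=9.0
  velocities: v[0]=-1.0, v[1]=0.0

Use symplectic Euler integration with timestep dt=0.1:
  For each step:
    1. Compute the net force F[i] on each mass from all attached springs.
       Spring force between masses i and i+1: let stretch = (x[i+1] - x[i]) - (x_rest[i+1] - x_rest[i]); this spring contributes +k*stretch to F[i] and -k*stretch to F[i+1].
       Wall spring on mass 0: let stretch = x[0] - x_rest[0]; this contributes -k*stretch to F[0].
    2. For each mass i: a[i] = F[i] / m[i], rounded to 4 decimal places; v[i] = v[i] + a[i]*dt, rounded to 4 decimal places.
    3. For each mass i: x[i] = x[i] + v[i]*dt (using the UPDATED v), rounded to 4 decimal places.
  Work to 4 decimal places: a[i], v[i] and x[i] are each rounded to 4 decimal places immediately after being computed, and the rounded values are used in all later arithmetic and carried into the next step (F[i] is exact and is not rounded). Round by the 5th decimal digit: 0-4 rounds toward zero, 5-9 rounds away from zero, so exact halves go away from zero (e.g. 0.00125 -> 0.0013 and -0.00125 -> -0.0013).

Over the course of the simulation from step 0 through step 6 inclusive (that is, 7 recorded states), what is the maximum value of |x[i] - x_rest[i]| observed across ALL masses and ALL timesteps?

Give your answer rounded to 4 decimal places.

Step 0: x=[2.0000 9.0000] v=[-1.0000 0.0000]
Step 1: x=[1.9500 8.9700] v=[-0.5000 -0.3000]
Step 2: x=[1.9507 8.9098] v=[0.0070 -0.6020]
Step 3: x=[2.0015 8.8200] v=[0.5078 -0.8979]
Step 4: x=[2.1005 8.7020] v=[0.9895 -1.1798]
Step 5: x=[2.2445 8.5580] v=[1.4396 -1.4400]
Step 6: x=[2.4292 8.3909] v=[1.8465 -1.6714]
Max displacement = 2.0500

Answer: 2.0500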